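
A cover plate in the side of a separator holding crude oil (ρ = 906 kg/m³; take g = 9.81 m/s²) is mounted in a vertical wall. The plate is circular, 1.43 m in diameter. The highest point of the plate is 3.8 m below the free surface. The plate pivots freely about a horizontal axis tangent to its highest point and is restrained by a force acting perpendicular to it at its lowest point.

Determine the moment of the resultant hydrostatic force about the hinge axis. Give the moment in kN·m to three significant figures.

M ≈ 47.9 kN·m

γ = ρg = 906 × 9.81 / 1000 = 8.88786 kN/m³.
The centroid is at the centre, 0.715 m below the top of the plate, so the centroid depth is h_c = 3.8 + 0.715 = 4.515 m.
A = π(0.715)² = 1.60606 m².
Resultant F = γ·h_c·A = 8.88786 × 4.515 × 1.60606 = 64.4491 kN.
I_c = πr⁴/4 = π × 0.715⁴/4 = 0.205265 m⁴.
Centre of pressure: y_p = y_c + I_c/(y_c·A) = 4.515 + 0.205265/(4.515 × 1.60606) = 4.515 + 0.0283071 = 4.54331 m along the plane.
The resultant acts 0.715 + 0.0283071 = 0.743307 m (along the plate) below the hinge at the top edge, so the moment about the hinge is M = F × 0.743307 = 64.4491 × 0.743307 = 47.9055 kN·m.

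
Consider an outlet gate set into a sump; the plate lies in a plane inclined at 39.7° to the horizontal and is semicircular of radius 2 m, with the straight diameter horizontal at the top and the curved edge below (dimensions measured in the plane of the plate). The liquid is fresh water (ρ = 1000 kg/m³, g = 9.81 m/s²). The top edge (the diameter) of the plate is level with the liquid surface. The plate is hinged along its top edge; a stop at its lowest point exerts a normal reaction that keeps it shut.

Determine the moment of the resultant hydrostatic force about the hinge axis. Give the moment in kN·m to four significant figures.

γ = ρg = 1000 × 9.81 = 9810 N/m³ = 9.81 kN/m³.
Let θ = 39.7° be the plate's angle to the horizontal; measure y along the incline from where the plane meets the free surface. Vertical depth h = y·sinθ with sinθ = 0.638768.
The centroid of a semicircle lies 4r/(3π) = 0.848826 m from the diameter, here below the top edge, so y_c = 0.848826 m and h_c = 0.848826 × 0.638768 = 0.542203 m.
A = πr²/2 = π × 2²/2 = 6.28319 m².
Resultant F = γ·h_c·A = 9.81 × 0.542203 × 6.28319 = 33.4204 kN.
I_c = (π/8 − 8/(9π))·r⁴ = 0.109757 × 2⁴ = 1.75611 m⁴.
Centre of pressure: y_p = y_c + I_c/(y_c·A) = 0.848826 + 1.75611/(0.848826 × 6.28319) = 0.848826 + 0.329271 = 1.1781 m along the plane.
The resultant acts 0.848826 + 0.329271 = 1.1781 m (along the plate) below the hinge at the top edge, so the moment about the hinge is M = F × 1.1781 = 33.4204 × 1.1781 = 39.3726 kN·m.

M ≈ 39.37 kN·m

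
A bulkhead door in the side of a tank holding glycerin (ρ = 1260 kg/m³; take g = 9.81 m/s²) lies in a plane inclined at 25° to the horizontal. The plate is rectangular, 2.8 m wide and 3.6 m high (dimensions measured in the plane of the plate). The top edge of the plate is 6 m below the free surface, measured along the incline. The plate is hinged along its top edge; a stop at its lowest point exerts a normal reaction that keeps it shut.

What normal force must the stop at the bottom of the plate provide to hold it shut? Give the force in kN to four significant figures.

P ≈ 221.2 kN

γ = ρg = 1260 × 9.81 / 1000 = 12.3606 kN/m³.
Let θ = 25° be the plate's angle to the horizontal; measure y along the incline from where the plane meets the free surface. Vertical depth h = y·sinθ with sinθ = 0.422618.
The centroid lies 3.6/2 = 1.8 m below the top edge, so y_c = 6 + 1.8 = 7.8 m and h_c = 7.8 × 0.422618 = 3.29642 m.
A = 2.8 × 3.6 = 10.08 m².
Resultant F = γ·h_c·A = 12.3606 × 3.29642 × 10.08 = 410.717 kN.
I_c = b·h³/12 = 2.8 × 3.6³/12 = 10.8864 m⁴.
Centre of pressure: y_p = y_c + I_c/(y_c·A) = 7.8 + 10.8864/(7.8 × 10.08) = 7.8 + 0.138462 = 7.93846 m along the plane.
The resultant acts 1.8 + 0.138462 = 1.93846 m (along the plate) below the hinge at the top edge, so the moment about the hinge is M = F × 1.93846 = 410.717 × 1.93846 = 796.158 kN·m.
A normal force at the bottom, 3.6 m from the hinge, must supply this moment: P = 796.158/3.6 = 221.155 kN.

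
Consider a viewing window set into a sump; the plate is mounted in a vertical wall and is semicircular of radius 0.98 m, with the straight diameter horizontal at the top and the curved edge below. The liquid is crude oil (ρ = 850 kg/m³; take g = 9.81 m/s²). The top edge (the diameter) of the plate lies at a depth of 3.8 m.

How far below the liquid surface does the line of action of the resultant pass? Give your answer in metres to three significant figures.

γ = ρg = 850 × 9.81 / 1000 = 8.3385 kN/m³.
The centroid of a semicircle lies 4r/(3π) = 0.415925 m from the diameter, here below the top edge, so the centroid depth is h_c = 3.8 + 0.415925 = 4.21592 m.
A = πr²/2 = π × 0.98²/2 = 1.50859 m².
Resultant F = γ·h_c·A = 8.3385 × 4.21592 × 1.50859 = 53.0337 kN.
I_c = (π/8 − 8/(9π))·r⁴ = 0.109757 × 0.98⁴ = 0.101236 m⁴.
Centre of pressure: y_p = y_c + I_c/(y_c·A) = 4.21592 + 0.101236/(4.21592 × 1.50859) = 4.21592 + 0.0159174 = 4.23184 m along the plane.

h_p = 4.23 m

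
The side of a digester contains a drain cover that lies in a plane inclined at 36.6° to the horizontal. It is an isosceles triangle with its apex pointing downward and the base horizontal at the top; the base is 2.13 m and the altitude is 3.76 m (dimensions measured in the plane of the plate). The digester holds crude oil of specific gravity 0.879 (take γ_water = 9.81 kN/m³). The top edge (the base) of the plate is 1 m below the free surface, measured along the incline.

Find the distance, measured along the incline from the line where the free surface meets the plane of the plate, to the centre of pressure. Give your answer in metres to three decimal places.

y_p = 2.602 m

γ = 0.879 × 9.81 = 8.62299 kN/m³.
Let θ = 36.6° be the plate's angle to the horizontal; measure y along the incline from where the plane meets the free surface. Vertical depth h = y·sinθ with sinθ = 0.596225.
With the apex down, the centroid sits h/3 = 3.76/3 = 1.25333 m below the base (the top edge), so y_c = 1 + 1.25333 = 2.25333 m and h_c = 2.25333 × 0.596225 = 1.34349 m.
A = ½ × 2.13 × 3.76 = 4.0044 m².
Resultant F = γ·h_c·A = 8.62299 × 1.34349 × 4.0044 = 46.3906 kN.
I_c = b·h³/36 = 2.13 × 3.76³/36 = 3.14514 m⁴.
Centre of pressure: y_p = y_c + I_c/(y_c·A) = 2.25333 + 3.14514/(2.25333 × 4.0044) = 2.25333 + 0.34856 = 2.60189 m along the plane.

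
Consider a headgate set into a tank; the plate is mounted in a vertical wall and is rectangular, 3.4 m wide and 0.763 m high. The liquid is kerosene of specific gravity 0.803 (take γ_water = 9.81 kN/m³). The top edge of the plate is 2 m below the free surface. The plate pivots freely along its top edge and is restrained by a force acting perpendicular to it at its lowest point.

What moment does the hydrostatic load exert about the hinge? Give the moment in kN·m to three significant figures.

M ≈ 19.6 kN·m

γ = 0.803 × 9.81 = 7.87743 kN/m³.
The centroid lies 0.763/2 = 0.3815 m below the top edge, so the centroid depth is h_c = 2 + 0.3815 = 2.3815 m.
A = 3.4 × 0.763 = 2.5942 m².
Resultant F = γ·h_c·A = 7.87743 × 2.3815 × 2.5942 = 48.6675 kN.
I_c = b·h³/12 = 3.4 × 0.763³/12 = 0.125855 m⁴.
Centre of pressure: y_p = y_c + I_c/(y_c·A) = 2.3815 + 0.125855/(2.3815 × 2.5942) = 2.3815 + 0.0203712 = 2.40187 m along the plane.
The resultant acts 0.3815 + 0.0203712 = 0.401871 m (along the plate) below the hinge at the top edge, so the moment about the hinge is M = F × 0.401871 = 48.6675 × 0.401871 = 19.5581 kN·m.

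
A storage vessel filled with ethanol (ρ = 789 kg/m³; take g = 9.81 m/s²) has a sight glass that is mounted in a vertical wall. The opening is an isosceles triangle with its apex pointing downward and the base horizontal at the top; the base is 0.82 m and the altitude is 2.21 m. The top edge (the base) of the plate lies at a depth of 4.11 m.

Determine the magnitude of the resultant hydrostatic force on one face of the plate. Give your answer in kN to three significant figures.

F ≈ 34.0 kN

γ = ρg = 789 × 9.81 / 1000 = 7.74009 kN/m³.
With the apex down, the centroid sits h/3 = 2.21/3 = 0.736667 m below the base (the top edge), so the centroid depth is h_c = 4.11 + 0.736667 = 4.84667 m.
A = ½ × 0.82 × 2.21 = 0.9061 m².
Resultant F = γ·h_c·A = 7.74009 × 4.84667 × 0.9061 = 33.9911 kN.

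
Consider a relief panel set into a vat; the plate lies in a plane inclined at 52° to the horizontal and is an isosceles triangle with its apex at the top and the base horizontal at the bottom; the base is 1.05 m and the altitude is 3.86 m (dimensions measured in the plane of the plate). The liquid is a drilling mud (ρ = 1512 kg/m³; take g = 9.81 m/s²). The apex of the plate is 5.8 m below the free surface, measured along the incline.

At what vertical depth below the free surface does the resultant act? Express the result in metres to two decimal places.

γ = ρg = 1512 × 9.81 / 1000 = 14.83272 kN/m³.
Let θ = 52° be the plate's angle to the horizontal; measure y along the incline from where the plane meets the free surface. Vertical depth h = y·sinθ with sinθ = 0.788011.
With the apex up, the centroid sits 2h/3 = 2 × 3.86/3 = 2.57333 m below the apex, so y_c = 5.8 + 2.57333 = 8.37333 m and h_c = 8.37333 × 0.788011 = 6.59828 m.
A = ½ × 1.05 × 3.86 = 2.0265 m².
Resultant F = γ·h_c·A = 14.83272 × 6.59828 × 2.0265 = 198.334 kN.
I_c = b·h³/36 = 1.05 × 3.86³/36 = 1.67745 m⁴.
Centre of pressure: y_p = y_c + I_c/(y_c·A) = 8.37333 + 1.67745/(8.37333 × 2.0265) = 8.37333 + 0.0988564 = 8.47219 m along the plane.
Vertically, h_p = y_p·sinθ = 8.47219 × 0.788011 = 6.67618 m.

h_p = 6.68 m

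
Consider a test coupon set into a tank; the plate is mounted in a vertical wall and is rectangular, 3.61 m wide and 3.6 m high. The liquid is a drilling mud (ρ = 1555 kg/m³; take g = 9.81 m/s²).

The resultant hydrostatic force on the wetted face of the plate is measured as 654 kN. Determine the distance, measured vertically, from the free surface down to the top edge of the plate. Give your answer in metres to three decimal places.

d_top ≈ 1.499 m

γ = ρg = 1555 × 9.81 / 1000 = 15.25455 kN/m³.
A = 3.61 × 3.6 = 12.996 m².
From F = γ·h_c·A, the centroid depth is h_c = 654/(15.25455 × 12.996) = 3.2989 m.
The centroid lies 3.6/2 = 1.8 m below the top edge, so the top edge sits at h_top = 3.2989 − 1.8 = 1.4989 m below the surface.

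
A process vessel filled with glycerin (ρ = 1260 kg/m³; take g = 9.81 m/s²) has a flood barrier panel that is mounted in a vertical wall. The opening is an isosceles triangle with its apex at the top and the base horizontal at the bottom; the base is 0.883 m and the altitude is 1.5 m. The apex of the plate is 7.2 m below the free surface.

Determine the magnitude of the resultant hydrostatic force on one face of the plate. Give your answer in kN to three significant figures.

γ = ρg = 1260 × 9.81 / 1000 = 12.3606 kN/m³.
With the apex up, the centroid sits 2h/3 = 2 × 1.5/3 = 1 m below the apex, so the centroid depth is h_c = 7.2 + 1 = 8.2 m.
A = ½ × 0.883 × 1.5 = 0.66225 m².
Resultant F = γ·h_c·A = 12.3606 × 8.2 × 0.66225 = 67.1236 kN.

F ≈ 67.1 kN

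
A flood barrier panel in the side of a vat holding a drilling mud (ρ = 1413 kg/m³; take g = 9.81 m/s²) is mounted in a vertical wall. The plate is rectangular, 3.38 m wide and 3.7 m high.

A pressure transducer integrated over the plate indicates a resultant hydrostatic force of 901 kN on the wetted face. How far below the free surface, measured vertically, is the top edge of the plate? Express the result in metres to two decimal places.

d_top ≈ 3.35 m

γ = ρg = 1413 × 9.81 / 1000 = 13.86153 kN/m³.
A = 3.38 × 3.7 = 12.506 m².
From F = γ·h_c·A, the centroid depth is h_c = 901/(13.86153 × 12.506) = 5.19751 m.
The centroid lies 3.7/2 = 1.85 m below the top edge, so the top edge sits at h_top = 5.19751 − 1.85 = 3.34751 m below the surface.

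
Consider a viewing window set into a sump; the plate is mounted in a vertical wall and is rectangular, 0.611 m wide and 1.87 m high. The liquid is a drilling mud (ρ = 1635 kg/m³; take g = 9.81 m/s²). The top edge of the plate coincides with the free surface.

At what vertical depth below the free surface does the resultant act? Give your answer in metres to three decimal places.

h_p = 1.247 m

γ = ρg = 1635 × 9.81 / 1000 = 16.03935 kN/m³.
The centroid lies 1.87/2 = 0.935 m below the top edge, so the centroid depth is h_c = 0.935 m.
A = 0.611 × 1.87 = 1.14257 m².
Resultant F = γ·h_c·A = 16.03935 × 0.935 × 1.14257 = 17.1349 kN.
I_c = b·h³/12 = 0.611 × 1.87³/12 = 0.332954 m⁴.
Centre of pressure: y_p = y_c + I_c/(y_c·A) = 0.935 + 0.332954/(0.935 × 1.14257) = 0.935 + 0.311666 = 1.24667 m along the plane.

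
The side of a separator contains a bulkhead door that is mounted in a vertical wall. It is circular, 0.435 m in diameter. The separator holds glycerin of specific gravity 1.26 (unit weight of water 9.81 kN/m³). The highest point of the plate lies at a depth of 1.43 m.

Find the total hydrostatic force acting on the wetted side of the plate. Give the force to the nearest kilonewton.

γ = 1.26 × 9.81 = 12.3606 kN/m³.
The centroid is at the centre, 0.2175 m below the top of the plate, so the centroid depth is h_c = 1.43 + 0.2175 = 1.6475 m.
A = π(0.2175)² = 0.148617 m².
Resultant F = γ·h_c·A = 12.3606 × 1.6475 × 0.148617 = 3.02645 kN.

F ≈ 3 kN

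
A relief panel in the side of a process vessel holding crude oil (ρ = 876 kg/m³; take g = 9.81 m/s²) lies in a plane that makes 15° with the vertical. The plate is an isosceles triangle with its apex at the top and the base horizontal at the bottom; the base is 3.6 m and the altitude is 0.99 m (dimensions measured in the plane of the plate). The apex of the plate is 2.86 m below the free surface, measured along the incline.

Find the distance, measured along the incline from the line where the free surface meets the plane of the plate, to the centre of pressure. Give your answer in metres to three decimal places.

y_p = 3.535 m

γ = ρg = 876 × 9.81 / 1000 = 8.59356 kN/m³.
The plate makes 15° with the vertical, i.e. θ = 90° − 15° = 75° to the horizontal. Measuring y along the incline from the free-surface line, vertical depth h = y·sinθ with sinθ = 0.965926.
With the apex up, the centroid sits 2h/3 = 2 × 0.99/3 = 0.66 m below the apex, so y_c = 2.86 + 0.66 = 3.52 m and h_c = 3.52 × 0.965926 = 3.40006 m.
A = ½ × 3.6 × 0.99 = 1.782 m².
Resultant F = γ·h_c·A = 8.59356 × 3.40006 × 1.782 = 52.0676 kN.
I_c = b·h³/36 = 3.6 × 0.99³/36 = 0.0970299 m⁴.
Centre of pressure: y_p = y_c + I_c/(y_c·A) = 3.52 + 0.0970299/(3.52 × 1.782) = 3.52 + 0.0154687 = 3.53547 m along the plane.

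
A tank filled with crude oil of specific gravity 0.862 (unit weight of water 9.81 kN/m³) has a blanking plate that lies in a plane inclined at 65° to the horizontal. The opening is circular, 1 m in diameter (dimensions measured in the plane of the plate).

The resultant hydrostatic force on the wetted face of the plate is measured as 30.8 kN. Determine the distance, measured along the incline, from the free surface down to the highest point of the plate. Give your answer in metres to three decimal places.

γ = 0.862 × 9.81 = 8.45622 kN/m³.
A = π(0.5)² = 0.785398 m².
From F = γ·h_c·A, the centroid depth is h_c = 30.8/(8.45622 × 0.785398) = 4.63751 m.
Let θ = 65° be the plate's angle to the horizontal; measure y along the incline from where the plane meets the free surface. Vertical depth h = y·sinθ with sinθ = 0.906308.
Along the incline, y_c = h_c/sinθ = 4.63751/0.906308 = 5.11692 m.
The centroid is at the centre, 0.5 m below the top of the plate, so the highest point sits at y_top = 5.11692 − 0.5 = 4.61692 m along the incline.

y_top ≈ 4.617 m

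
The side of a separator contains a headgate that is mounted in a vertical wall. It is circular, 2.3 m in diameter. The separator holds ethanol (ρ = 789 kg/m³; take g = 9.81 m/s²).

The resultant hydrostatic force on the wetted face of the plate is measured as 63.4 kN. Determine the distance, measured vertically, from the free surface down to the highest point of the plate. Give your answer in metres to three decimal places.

d_top ≈ 0.822 m

γ = ρg = 789 × 9.81 / 1000 = 7.74009 kN/m³.
A = π(1.15)² = 4.15476 m².
From F = γ·h_c·A, the centroid depth is h_c = 63.4/(7.74009 × 4.15476) = 1.9715 m.
The centroid is at the centre, 1.15 m below the top of the plate, so the highest point sits at h_top = 1.9715 − 1.15 = 0.8215 m below the surface.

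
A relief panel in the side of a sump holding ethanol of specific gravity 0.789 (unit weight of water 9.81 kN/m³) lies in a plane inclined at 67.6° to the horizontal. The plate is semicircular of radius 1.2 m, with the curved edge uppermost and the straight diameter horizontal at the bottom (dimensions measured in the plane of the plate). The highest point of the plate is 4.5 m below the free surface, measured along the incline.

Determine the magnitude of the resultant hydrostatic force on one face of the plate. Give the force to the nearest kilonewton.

γ = 0.789 × 9.81 = 7.74009 kN/m³.
Let θ = 67.6° be the plate's angle to the horizontal; measure y along the incline from where the plane meets the free surface. Vertical depth h = y·sinθ with sinθ = 0.924546.
The centroid lies 4r/(3π) = 0.509296 m above the diameter, so r − 4r/(3π) = 1.2 − 0.509296 = 0.690704 m below the topmost point, so y_c = 4.5 + 0.690704 = 5.1907 m and h_c = 5.1907 × 0.924546 = 4.79904 m.
A = πr²/2 = π × 1.2²/2 = 2.26195 m².
Resultant F = γ·h_c·A = 7.74009 × 4.79904 × 2.26195 = 84.0201 kN.

F ≈ 84 kN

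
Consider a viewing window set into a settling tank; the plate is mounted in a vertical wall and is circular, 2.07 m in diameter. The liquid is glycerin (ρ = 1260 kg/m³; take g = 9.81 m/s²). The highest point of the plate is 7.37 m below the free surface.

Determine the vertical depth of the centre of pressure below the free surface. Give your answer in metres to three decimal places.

h_p = 8.437 m

γ = ρg = 1260 × 9.81 / 1000 = 12.3606 kN/m³.
The centroid is at the centre, 1.035 m below the top of the plate, so the centroid depth is h_c = 7.37 + 1.035 = 8.405 m.
A = π(1.035)² = 3.36535 m².
Resultant F = γ·h_c·A = 12.3606 × 8.405 × 3.36535 = 349.629 kN.
I_c = πr⁴/4 = π × 1.035⁴/4 = 0.901262 m⁴.
Centre of pressure: y_p = y_c + I_c/(y_c·A) = 8.405 + 0.901262/(8.405 × 3.36535) = 8.405 + 0.0318627 = 8.43686 m along the plane.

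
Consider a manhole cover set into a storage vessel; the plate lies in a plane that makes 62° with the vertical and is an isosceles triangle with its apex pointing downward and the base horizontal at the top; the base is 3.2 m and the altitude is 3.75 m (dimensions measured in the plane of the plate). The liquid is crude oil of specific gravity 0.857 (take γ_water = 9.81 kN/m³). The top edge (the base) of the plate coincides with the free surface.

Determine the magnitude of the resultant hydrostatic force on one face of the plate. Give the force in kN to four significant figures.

γ = 0.857 × 9.81 = 8.40717 kN/m³.
The plate makes 62° with the vertical, i.e. θ = 90° − 62° = 28° to the horizontal. Measuring y along the incline from the free-surface line, vertical depth h = y·sinθ with sinθ = 0.469472.
With the apex down, the centroid sits h/3 = 3.75/3 = 1.25 m below the base (the top edge), so y_c = 1.25 m and h_c = 1.25 × 0.469472 = 0.58684 m.
A = ½ × 3.2 × 3.75 = 6 m².
Resultant F = γ·h_c·A = 8.40717 × 0.58684 × 6 = 29.602 kN.

F ≈ 29.60 kN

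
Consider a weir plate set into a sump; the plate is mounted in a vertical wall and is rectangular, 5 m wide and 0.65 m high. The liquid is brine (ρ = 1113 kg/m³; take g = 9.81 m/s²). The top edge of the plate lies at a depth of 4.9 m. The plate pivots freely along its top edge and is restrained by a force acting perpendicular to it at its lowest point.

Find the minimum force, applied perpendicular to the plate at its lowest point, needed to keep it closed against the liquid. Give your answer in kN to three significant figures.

γ = ρg = 1113 × 9.81 / 1000 = 10.91853 kN/m³.
The centroid lies 0.65/2 = 0.325 m below the top edge, so the centroid depth is h_c = 4.9 + 0.325 = 5.225 m.
A = 5 × 0.65 = 3.25 m².
Resultant F = γ·h_c·A = 10.91853 × 5.225 × 3.25 = 185.41 kN.
I_c = b·h³/12 = 5 × 0.65³/12 = 0.114427 m⁴.
Centre of pressure: y_p = y_c + I_c/(y_c·A) = 5.225 + 0.114427/(5.225 × 3.25) = 5.225 + 0.00673843 = 5.23174 m along the plane.
The resultant acts 0.325 + 0.00673843 = 0.331738 m (along the plate) below the hinge at the top edge, so the moment about the hinge is M = F × 0.331738 = 185.41 × 0.331738 = 61.5075 kN·m.
A normal force at the bottom, 0.65 m from the hinge, must supply this moment: P = 61.5075/0.65 = 94.6269 kN.

P ≈ 94.6 kN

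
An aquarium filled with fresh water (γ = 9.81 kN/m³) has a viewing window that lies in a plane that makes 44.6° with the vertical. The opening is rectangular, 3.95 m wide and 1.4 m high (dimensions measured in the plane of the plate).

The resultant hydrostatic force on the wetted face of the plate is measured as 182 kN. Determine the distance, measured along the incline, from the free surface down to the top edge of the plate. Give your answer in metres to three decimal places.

y_top ≈ 4.012 m

γ = 9.81 kN/m³.
A = 3.95 × 1.4 = 5.53 m².
From F = γ·h_c·A, the centroid depth is h_c = 182/(9.81 × 5.53) = 3.35488 m.
The plate makes 44.6° with the vertical, i.e. θ = 90° − 44.6° = 45.4° to the horizontal. Measuring y along the incline from the free-surface line, vertical depth h = y·sinθ with sinθ = 0.712026.
Along the incline, y_c = h_c/sinθ = 3.35488/0.712026 = 4.71174 m.
The centroid lies 1.4/2 = 0.7 m below the top edge, so the top edge sits at y_top = 4.71174 − 0.7 = 4.01174 m along the incline.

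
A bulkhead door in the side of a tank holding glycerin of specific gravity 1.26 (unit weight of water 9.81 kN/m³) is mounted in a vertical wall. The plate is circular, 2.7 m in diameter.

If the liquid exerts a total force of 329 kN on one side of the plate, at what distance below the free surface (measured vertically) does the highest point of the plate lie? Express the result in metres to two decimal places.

d_top ≈ 3.30 m

γ = 1.26 × 9.81 = 12.3606 kN/m³.
A = π(1.35)² = 5.72555 m².
From F = γ·h_c·A, the centroid depth is h_c = 329/(12.3606 × 5.72555) = 4.64878 m.
The centroid is at the centre, 1.35 m below the top of the plate, so the highest point sits at h_top = 4.64878 − 1.35 = 3.29878 m below the surface.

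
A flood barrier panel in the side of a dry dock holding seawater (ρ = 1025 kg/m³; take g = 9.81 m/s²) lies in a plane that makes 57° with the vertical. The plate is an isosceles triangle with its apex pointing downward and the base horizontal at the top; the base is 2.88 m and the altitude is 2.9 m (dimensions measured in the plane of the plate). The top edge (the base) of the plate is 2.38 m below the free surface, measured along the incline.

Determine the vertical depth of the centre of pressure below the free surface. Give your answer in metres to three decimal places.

γ = ρg = 1025 × 9.81 / 1000 = 10.05525 kN/m³.
The plate makes 57° with the vertical, i.e. θ = 90° − 57° = 33° to the horizontal. Measuring y along the incline from the free-surface line, vertical depth h = y·sinθ with sinθ = 0.544639.
With the apex down, the centroid sits h/3 = 2.9/3 = 0.966667 m below the base (the top edge), so y_c = 2.38 + 0.966667 = 3.34667 m and h_c = 3.34667 × 0.544639 = 1.82273 m.
A = ½ × 2.88 × 2.9 = 4.176 m².
Resultant F = γ·h_c·A = 10.05525 × 1.82273 × 4.176 = 76.5378 kN.
I_c = b·h³/36 = 2.88 × 2.9³/36 = 1.95112 m⁴.
Centre of pressure: y_p = y_c + I_c/(y_c·A) = 3.34667 + 1.95112/(3.34667 × 4.176) = 3.34667 + 0.139608 = 3.48628 m along the plane.
Vertically, h_p = y_p·sinθ = 3.48628 × 0.544639 = 1.89876 m.

h_p = 1.899 m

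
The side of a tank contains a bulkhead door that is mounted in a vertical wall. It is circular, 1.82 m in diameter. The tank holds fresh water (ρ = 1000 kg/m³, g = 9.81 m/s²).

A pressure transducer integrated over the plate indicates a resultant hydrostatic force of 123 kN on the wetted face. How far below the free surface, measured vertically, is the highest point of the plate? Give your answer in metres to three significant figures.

γ = ρg = 1000 × 9.81 = 9810 N/m³ = 9.81 kN/m³.
A = π(0.91)² = 2.60155 m².
From F = γ·h_c·A, the centroid depth is h_c = 123/(9.81 × 2.60155) = 4.81952 m.
The centroid is at the centre, 0.91 m below the top of the plate, so the highest point sits at h_top = 4.81952 − 0.91 = 3.90952 m below the surface.

d_top ≈ 3.91 m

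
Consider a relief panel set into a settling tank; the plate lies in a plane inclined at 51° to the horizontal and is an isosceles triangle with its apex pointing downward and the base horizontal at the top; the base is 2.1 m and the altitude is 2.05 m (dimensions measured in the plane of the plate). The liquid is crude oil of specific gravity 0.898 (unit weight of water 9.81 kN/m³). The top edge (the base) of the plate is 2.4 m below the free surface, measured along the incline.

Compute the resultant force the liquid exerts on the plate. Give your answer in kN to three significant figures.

F ≈ 45.4 kN

γ = 0.898 × 9.81 = 8.80938 kN/m³.
Let θ = 51° be the plate's angle to the horizontal; measure y along the incline from where the plane meets the free surface. Vertical depth h = y·sinθ with sinθ = 0.777146.
With the apex down, the centroid sits h/3 = 2.05/3 = 0.683333 m below the base (the top edge), so y_c = 2.4 + 0.683333 = 3.08333 m and h_c = 3.08333 × 0.777146 = 2.3962 m.
A = ½ × 2.1 × 2.05 = 2.1525 m².
Resultant F = γ·h_c·A = 8.80938 × 2.3962 × 2.1525 = 45.4372 kN.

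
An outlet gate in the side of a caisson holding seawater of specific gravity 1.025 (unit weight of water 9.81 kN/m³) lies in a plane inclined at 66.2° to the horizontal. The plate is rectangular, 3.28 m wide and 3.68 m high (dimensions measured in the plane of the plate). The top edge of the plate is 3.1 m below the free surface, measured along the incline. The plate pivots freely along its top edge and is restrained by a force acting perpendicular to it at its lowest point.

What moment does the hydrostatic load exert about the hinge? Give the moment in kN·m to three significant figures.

γ = 1.025 × 9.81 = 10.05525 kN/m³.
Let θ = 66.2° be the plate's angle to the horizontal; measure y along the incline from where the plane meets the free surface. Vertical depth h = y·sinθ with sinθ = 0.914960.
The centroid lies 3.68/2 = 1.84 m below the top edge, so y_c = 3.1 + 1.84 = 4.94 m and h_c = 4.94 × 0.914960 = 4.5199 m.
A = 3.28 × 3.68 = 12.0704 m².
Resultant F = γ·h_c·A = 10.05525 × 4.5199 × 12.0704 = 548.584 kN.
I_c = b·h³/12 = 3.28 × 3.68³/12 = 13.6218 m⁴.
Centre of pressure: y_p = y_c + I_c/(y_c·A) = 4.94 + 13.6218/(4.94 × 12.0704) = 4.94 + 0.228447 = 5.16845 m along the plane.
The resultant acts 1.84 + 0.228447 = 2.06845 m (along the plate) below the hinge at the top edge, so the moment about the hinge is M = F × 2.06845 = 548.584 × 2.06845 = 1134.72 kN·m.

M ≈ 1130 kN·m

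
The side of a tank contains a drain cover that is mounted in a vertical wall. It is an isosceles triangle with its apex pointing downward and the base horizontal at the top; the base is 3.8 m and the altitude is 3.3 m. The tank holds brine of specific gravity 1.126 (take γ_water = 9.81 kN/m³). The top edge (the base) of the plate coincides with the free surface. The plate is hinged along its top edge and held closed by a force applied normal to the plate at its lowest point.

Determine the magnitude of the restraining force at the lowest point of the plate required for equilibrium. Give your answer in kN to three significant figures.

P ≈ 38.1 kN

γ = 1.126 × 9.81 = 11.04606 kN/m³.
With the apex down, the centroid sits h/3 = 3.3/3 = 1.1 m below the base (the top edge), so the centroid depth is h_c = 1.1 m.
A = ½ × 3.8 × 3.3 = 6.27 m².
Resultant F = γ·h_c·A = 11.04606 × 1.1 × 6.27 = 76.1847 kN.
I_c = b·h³/36 = 3.8 × 3.3³/36 = 3.79335 m⁴.
Centre of pressure: y_p = y_c + I_c/(y_c·A) = 1.1 + 3.79335/(1.1 × 6.27) = 1.1 + 0.55 = 1.65 m along the plane.
The resultant acts 1.1 + 0.55 = 1.65 m (along the plate) below the hinge at the top edge, so the moment about the hinge is M = F × 1.65 = 76.1847 × 1.65 = 125.705 kN·m.
A normal force at the bottom, 3.3 m from the hinge, must supply this moment: P = 125.705/3.3 = 38.0924 kN.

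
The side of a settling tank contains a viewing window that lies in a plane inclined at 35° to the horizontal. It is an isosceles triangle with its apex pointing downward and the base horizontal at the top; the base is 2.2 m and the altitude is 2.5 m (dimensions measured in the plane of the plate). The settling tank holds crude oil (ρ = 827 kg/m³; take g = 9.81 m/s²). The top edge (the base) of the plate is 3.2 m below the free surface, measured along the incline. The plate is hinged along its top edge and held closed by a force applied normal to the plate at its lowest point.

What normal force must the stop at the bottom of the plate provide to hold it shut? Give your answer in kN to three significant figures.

γ = ρg = 827 × 9.81 / 1000 = 8.11287 kN/m³.
Let θ = 35° be the plate's angle to the horizontal; measure y along the incline from where the plane meets the free surface. Vertical depth h = y·sinθ with sinθ = 0.573576.
With the apex down, the centroid sits h/3 = 2.5/3 = 0.833333 m below the base (the top edge), so y_c = 3.2 + 0.833333 = 4.03333 m and h_c = 4.03333 × 0.573576 = 2.31342 m.
A = ½ × 2.2 × 2.5 = 2.75 m².
Resultant F = γ·h_c·A = 8.11287 × 2.31342 × 2.75 = 51.6133 kN.
I_c = b·h³/36 = 2.2 × 2.5³/36 = 0.954861 m⁴.
Centre of pressure: y_p = y_c + I_c/(y_c·A) = 4.03333 + 0.954861/(4.03333 × 2.75) = 4.03333 + 0.0860882 = 4.11942 m along the plane.
The resultant acts 0.833333 + 0.0860882 = 0.919421 m (along the plate) below the hinge at the top edge, so the moment about the hinge is M = F × 0.919421 = 51.6133 × 0.919421 = 47.4544 kN·m.
A normal force at the bottom, 2.5 m from the hinge, must supply this moment: P = 47.4544/2.5 = 18.9818 kN.

P ≈ 19.0 kN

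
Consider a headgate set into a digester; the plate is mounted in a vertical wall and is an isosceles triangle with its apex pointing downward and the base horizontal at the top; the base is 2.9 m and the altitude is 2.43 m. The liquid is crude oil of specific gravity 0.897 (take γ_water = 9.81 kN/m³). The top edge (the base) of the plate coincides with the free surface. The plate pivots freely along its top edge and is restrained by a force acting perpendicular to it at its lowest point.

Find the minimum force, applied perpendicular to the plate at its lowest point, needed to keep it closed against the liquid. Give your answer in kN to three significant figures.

γ = 0.897 × 9.81 = 8.79957 kN/m³.
With the apex down, the centroid sits h/3 = 2.43/3 = 0.81 m below the base (the top edge), so the centroid depth is h_c = 0.81 m.
A = ½ × 2.9 × 2.43 = 3.5235 m².
Resultant F = γ·h_c·A = 8.79957 × 0.81 × 3.5235 = 25.1143 kN.
I_c = b·h³/36 = 2.9 × 2.43³/36 = 1.15588 m⁴.
Centre of pressure: y_p = y_c + I_c/(y_c·A) = 0.81 + 1.15588/(0.81 × 3.5235) = 0.81 + 0.404999 = 1.215 m along the plane.
The resultant acts 0.81 + 0.404999 = 1.215 m (along the plate) below the hinge at the top edge, so the moment about the hinge is M = F × 1.215 = 25.1143 × 1.215 = 30.5139 kN·m.
A normal force at the bottom, 2.43 m from the hinge, must supply this moment: P = 30.5139/2.43 = 12.5572 kN.

P ≈ 12.6 kN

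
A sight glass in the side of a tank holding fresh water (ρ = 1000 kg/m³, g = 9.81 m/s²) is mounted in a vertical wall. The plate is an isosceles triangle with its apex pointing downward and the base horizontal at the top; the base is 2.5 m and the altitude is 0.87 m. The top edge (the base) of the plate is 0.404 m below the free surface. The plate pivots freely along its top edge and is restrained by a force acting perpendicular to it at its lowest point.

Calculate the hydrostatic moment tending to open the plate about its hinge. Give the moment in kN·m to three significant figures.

γ = ρg = 1000 × 9.81 = 9810 N/m³ = 9.81 kN/m³.
With the apex down, the centroid sits h/3 = 0.87/3 = 0.29 m below the base (the top edge), so the centroid depth is h_c = 0.404 + 0.29 = 0.694 m.
A = ½ × 2.5 × 0.87 = 1.0875 m².
Resultant F = γ·h_c·A = 9.81 × 0.694 × 1.0875 = 7.40385 kN.
I_c = b·h³/36 = 2.5 × 0.87³/36 = 0.0457294 m⁴.
Centre of pressure: y_p = y_c + I_c/(y_c·A) = 0.694 + 0.0457294/(0.694 × 1.0875) = 0.694 + 0.0605908 = 0.754591 m along the plane.
The resultant acts 0.29 + 0.0605908 = 0.350591 m (along the plate) below the hinge at the top edge, so the moment about the hinge is M = F × 0.350591 = 7.40385 × 0.350591 = 2.59572 kN·m.

M ≈ 2.60 kN·m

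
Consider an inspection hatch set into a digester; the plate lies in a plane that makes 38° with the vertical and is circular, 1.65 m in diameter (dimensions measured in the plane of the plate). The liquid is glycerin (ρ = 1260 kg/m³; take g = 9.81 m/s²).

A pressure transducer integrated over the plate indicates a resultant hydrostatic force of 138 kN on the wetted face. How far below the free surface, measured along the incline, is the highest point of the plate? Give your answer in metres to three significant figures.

y_top ≈ 5.80 m

γ = ρg = 1260 × 9.81 / 1000 = 12.3606 kN/m³.
A = π(0.825)² = 2.13825 m².
From F = γ·h_c·A, the centroid depth is h_c = 138/(12.3606 × 2.13825) = 5.22133 m.
The plate makes 38° with the vertical, i.e. θ = 90° − 38° = 52° to the horizontal. Measuring y along the incline from the free-surface line, vertical depth h = y·sinθ with sinθ = 0.788011.
Along the incline, y_c = h_c/sinθ = 5.22133/0.788011 = 6.62596 m.
The centroid is at the centre, 0.825 m below the top of the plate, so the highest point sits at y_top = 6.62596 − 0.825 = 5.80096 m along the incline.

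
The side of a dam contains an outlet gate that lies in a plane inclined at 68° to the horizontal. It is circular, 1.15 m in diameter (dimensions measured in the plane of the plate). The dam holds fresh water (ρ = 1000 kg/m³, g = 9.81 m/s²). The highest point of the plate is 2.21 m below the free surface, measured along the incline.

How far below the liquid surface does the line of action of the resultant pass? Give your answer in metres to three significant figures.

γ = ρg = 1000 × 9.81 = 9810 N/m³ = 9.81 kN/m³.
Let θ = 68° be the plate's angle to the horizontal; measure y along the incline from where the plane meets the free surface. Vertical depth h = y·sinθ with sinθ = 0.927184.
The centroid is at the centre, 0.575 m below the top of the plate, so y_c = 2.21 + 0.575 = 2.785 m and h_c = 2.785 × 0.927184 = 2.58221 m.
A = π(0.575)² = 1.03869 m².
Resultant F = γ·h_c·A = 9.81 × 2.58221 × 1.03869 = 26.3116 kN.
I_c = πr⁴/4 = π × 0.575⁴/4 = 0.0858541 m⁴.
Centre of pressure: y_p = y_c + I_c/(y_c·A) = 2.785 + 0.0858541/(2.785 × 1.03869) = 2.785 + 0.029679 = 2.81468 m along the plane.
Vertically, h_p = y_p·sinθ = 2.81468 × 0.927184 = 2.60973 m.

h_p = 2.61 m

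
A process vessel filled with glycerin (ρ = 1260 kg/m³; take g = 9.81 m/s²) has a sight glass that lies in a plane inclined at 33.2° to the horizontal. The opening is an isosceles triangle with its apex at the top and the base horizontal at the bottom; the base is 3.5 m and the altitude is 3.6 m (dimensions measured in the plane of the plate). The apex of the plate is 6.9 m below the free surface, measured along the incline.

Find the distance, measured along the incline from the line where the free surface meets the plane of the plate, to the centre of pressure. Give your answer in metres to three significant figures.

y_p = 9.38 m

γ = ρg = 1260 × 9.81 / 1000 = 12.3606 kN/m³.
Let θ = 33.2° be the plate's angle to the horizontal; measure y along the incline from where the plane meets the free surface. Vertical depth h = y·sinθ with sinθ = 0.547563.
With the apex up, the centroid sits 2h/3 = 2 × 3.6/3 = 2.4 m below the apex, so y_c = 6.9 + 2.4 = 9.3 m and h_c = 9.3 × 0.547563 = 5.09234 m.
A = ½ × 3.5 × 3.6 = 6.3 m².
Resultant F = γ·h_c·A = 12.3606 × 5.09234 × 6.3 = 396.55 kN.
I_c = b·h³/36 = 3.5 × 3.6³/36 = 4.536 m⁴.
Centre of pressure: y_p = y_c + I_c/(y_c·A) = 9.3 + 4.536/(9.3 × 6.3) = 9.3 + 0.0774194 = 9.37742 m along the plane.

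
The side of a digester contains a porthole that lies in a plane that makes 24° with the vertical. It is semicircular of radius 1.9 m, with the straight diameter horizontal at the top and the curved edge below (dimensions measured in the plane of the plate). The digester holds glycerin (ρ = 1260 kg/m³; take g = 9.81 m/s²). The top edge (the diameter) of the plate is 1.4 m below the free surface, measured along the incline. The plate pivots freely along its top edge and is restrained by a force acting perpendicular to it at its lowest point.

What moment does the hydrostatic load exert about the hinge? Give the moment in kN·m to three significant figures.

γ = ρg = 1260 × 9.81 / 1000 = 12.3606 kN/m³.
The plate makes 24° with the vertical, i.e. θ = 90° − 24° = 66° to the horizontal. Measuring y along the incline from the free-surface line, vertical depth h = y·sinθ with sinθ = 0.913545.
The centroid of a semicircle lies 4r/(3π) = 0.806385 m from the diameter, here below the top edge, so y_c = 1.4 + 0.806385 = 2.20639 m and h_c = 2.20639 × 0.913545 = 2.01564 m.
A = πr²/2 = π × 1.9²/2 = 5.67057 m².
Resultant F = γ·h_c·A = 12.3606 × 2.01564 × 5.67057 = 141.28 kN.
I_c = (π/8 − 8/(9π))·r⁴ = 0.109757 × 1.9⁴ = 1.43036 m⁴.
Centre of pressure: y_p = y_c + I_c/(y_c·A) = 2.20639 + 1.43036/(2.20639 × 5.67057) = 2.20639 + 0.114324 = 2.32071 m along the plane.
The resultant acts 0.806385 + 0.114324 = 0.920709 m (along the plate) below the hinge at the top edge, so the moment about the hinge is M = F × 0.920709 = 141.28 × 0.920709 = 130.078 kN·m.

M ≈ 130 kN·m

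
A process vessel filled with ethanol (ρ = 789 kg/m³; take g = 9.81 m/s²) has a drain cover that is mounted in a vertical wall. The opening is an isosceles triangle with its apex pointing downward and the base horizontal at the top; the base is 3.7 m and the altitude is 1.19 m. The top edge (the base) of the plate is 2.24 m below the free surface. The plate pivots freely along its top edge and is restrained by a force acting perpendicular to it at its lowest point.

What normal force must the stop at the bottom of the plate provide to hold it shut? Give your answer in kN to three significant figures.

P ≈ 16.1 kN

γ = ρg = 789 × 9.81 / 1000 = 7.74009 kN/m³.
With the apex down, the centroid sits h/3 = 1.19/3 = 0.396667 m below the base (the top edge), so the centroid depth is h_c = 2.24 + 0.396667 = 2.63667 m.
A = ½ × 3.7 × 1.19 = 2.2015 m².
Resultant F = γ·h_c·A = 7.74009 × 2.63667 × 2.2015 = 44.9284 kN.
I_c = b·h³/36 = 3.7 × 1.19³/36 = 0.173197 m⁴.
Centre of pressure: y_p = y_c + I_c/(y_c·A) = 2.63667 + 0.173197/(2.63667 × 2.2015) = 2.63667 + 0.0298377 = 2.66651 m along the plane.
The resultant acts 0.396667 + 0.0298377 = 0.426505 m (along the plate) below the hinge at the top edge, so the moment about the hinge is M = F × 0.426505 = 44.9284 × 0.426505 = 19.1622 kN·m.
A normal force at the bottom, 1.19 m from the hinge, must supply this moment: P = 19.1622/1.19 = 16.1027 kN.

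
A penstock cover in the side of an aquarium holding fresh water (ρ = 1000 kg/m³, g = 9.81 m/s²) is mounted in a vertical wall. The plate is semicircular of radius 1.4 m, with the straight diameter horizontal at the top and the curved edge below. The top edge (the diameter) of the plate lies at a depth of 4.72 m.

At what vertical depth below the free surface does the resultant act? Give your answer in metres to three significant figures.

h_p = 5.34 m

γ = ρg = 1000 × 9.81 = 9810 N/m³ = 9.81 kN/m³.
The centroid of a semicircle lies 4r/(3π) = 0.594178 m from the diameter, here below the top edge, so the centroid depth is h_c = 4.72 + 0.594178 = 5.31418 m.
A = πr²/2 = π × 1.4²/2 = 3.07876 m².
Resultant F = γ·h_c·A = 9.81 × 5.31418 × 3.07876 = 160.502 kN.
I_c = (π/8 − 8/(9π))·r⁴ = 0.109757 × 1.4⁴ = 0.421642 m⁴.
Centre of pressure: y_p = y_c + I_c/(y_c·A) = 5.31418 + 0.421642/(5.31418 × 3.07876) = 5.31418 + 0.025771 = 5.33995 m along the plane.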